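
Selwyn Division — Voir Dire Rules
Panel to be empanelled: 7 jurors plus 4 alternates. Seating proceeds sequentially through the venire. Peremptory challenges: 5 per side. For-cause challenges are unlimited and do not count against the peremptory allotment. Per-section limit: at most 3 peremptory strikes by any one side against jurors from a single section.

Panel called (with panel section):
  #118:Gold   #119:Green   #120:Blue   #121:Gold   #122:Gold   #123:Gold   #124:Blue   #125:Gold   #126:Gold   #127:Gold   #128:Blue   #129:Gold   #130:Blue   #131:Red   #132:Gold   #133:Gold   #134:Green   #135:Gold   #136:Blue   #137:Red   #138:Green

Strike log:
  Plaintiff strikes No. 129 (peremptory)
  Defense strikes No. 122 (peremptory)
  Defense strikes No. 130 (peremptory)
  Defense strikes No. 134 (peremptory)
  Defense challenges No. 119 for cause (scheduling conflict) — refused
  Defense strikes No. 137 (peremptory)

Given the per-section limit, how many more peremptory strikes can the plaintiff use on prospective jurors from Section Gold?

Plaintiff peremptories so far: #129 — 1 of 5 used, 4 left overall.
Against Section Gold: #129 — 1 used; per-section cap 3 leaves 2.
Binding limit: min(4, 2) = 2.

2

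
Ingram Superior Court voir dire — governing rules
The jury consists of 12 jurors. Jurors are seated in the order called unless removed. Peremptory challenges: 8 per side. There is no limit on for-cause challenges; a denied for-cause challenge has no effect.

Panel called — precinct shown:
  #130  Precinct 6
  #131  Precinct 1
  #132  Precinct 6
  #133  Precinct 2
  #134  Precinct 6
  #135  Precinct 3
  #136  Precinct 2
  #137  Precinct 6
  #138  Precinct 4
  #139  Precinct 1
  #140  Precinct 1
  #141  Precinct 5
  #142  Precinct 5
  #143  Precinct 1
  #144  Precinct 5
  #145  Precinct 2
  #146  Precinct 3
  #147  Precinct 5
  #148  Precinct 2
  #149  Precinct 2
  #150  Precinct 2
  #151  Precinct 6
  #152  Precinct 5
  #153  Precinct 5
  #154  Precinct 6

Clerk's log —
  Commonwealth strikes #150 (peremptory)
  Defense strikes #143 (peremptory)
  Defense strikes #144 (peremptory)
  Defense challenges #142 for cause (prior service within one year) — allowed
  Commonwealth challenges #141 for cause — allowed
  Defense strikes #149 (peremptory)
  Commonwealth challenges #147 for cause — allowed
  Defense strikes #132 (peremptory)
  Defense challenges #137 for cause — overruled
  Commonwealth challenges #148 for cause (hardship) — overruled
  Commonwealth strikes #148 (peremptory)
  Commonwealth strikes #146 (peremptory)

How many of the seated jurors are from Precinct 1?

3

Removed: #132, #141, #142, #143, #144, #146, #147, #148, #149, #150.
Seated jurors 1–12: #130, #131, #133, #134, #135, #136, #137, #138, #139, #140, #145, #151.
Of those, in Precinct 1: #131, #139, #140 → 3.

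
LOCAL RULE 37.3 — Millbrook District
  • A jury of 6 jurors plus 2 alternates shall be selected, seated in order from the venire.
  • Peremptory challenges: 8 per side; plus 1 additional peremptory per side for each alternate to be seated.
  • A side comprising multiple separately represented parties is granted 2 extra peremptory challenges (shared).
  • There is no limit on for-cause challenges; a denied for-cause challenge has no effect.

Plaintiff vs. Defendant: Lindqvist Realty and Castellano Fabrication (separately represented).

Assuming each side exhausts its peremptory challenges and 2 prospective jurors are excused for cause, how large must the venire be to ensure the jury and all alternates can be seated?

Seats to fill: 6 + 2 alternates = 8.
Peremptories — Plaintiff: 8 + 1×2 = 10; Defendant: 8 + 1×2 + 2 = 12; total 22.
For-cause removals: 2.
Minimum venire: 8 + 22 + 2 = 32.

32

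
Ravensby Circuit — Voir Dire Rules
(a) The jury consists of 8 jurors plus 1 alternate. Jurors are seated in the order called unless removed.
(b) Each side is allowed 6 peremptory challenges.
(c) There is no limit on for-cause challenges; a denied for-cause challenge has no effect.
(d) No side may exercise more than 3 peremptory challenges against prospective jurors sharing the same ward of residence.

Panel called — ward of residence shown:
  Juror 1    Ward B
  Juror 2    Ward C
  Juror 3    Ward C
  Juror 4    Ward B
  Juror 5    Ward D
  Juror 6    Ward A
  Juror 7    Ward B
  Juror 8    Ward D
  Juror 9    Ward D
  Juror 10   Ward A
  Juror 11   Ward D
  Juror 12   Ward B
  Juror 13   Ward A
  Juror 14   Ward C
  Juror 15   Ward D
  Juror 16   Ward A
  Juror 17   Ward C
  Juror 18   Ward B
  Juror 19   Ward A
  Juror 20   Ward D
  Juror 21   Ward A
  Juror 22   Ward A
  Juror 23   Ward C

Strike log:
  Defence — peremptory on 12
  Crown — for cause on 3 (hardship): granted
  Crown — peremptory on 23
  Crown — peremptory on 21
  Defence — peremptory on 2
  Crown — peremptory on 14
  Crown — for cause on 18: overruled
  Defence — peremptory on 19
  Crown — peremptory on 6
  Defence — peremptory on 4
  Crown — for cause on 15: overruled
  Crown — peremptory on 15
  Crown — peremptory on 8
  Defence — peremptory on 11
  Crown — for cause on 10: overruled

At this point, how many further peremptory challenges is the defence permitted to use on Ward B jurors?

1

Defence peremptories so far: #12, #2, #19, #4, #11 — 5 of 6 used, 1 left overall.
Against Ward B: #12, #4 — 2 used; per-ward cap 3 leaves 1.
Binding limit: min(1, 1) = 1.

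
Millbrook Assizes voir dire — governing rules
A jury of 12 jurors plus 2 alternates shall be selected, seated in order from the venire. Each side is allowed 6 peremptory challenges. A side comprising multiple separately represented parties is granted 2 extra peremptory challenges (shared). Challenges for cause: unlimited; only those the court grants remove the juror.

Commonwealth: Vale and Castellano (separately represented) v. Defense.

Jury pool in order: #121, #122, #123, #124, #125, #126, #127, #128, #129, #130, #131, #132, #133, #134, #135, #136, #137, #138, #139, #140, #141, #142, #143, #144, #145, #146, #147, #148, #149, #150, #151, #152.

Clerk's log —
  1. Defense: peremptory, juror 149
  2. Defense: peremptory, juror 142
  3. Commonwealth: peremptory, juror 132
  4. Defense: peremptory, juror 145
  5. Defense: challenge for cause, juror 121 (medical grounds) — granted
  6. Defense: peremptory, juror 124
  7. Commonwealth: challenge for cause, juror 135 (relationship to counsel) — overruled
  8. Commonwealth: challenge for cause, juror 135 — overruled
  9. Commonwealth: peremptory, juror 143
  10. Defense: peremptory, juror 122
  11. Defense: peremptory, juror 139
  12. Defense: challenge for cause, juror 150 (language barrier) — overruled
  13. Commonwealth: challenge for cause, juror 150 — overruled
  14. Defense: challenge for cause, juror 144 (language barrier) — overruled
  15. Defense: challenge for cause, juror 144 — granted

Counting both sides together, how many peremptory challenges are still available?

Commonwealth allotment: 6 base + 2 multi-party = 8. Defense allotment: 6.
Commonwealth peremptories used: #132, #143 — 2 (for-cause on #135, #135, #150 don't count).
Defense peremptories used: #149, #142, #145, #124, #122, #139 — 6 (for-cause on #121, #150, #144, #144 don't count).
Remaining: (8 − 2) + (6 − 6) = 6.

6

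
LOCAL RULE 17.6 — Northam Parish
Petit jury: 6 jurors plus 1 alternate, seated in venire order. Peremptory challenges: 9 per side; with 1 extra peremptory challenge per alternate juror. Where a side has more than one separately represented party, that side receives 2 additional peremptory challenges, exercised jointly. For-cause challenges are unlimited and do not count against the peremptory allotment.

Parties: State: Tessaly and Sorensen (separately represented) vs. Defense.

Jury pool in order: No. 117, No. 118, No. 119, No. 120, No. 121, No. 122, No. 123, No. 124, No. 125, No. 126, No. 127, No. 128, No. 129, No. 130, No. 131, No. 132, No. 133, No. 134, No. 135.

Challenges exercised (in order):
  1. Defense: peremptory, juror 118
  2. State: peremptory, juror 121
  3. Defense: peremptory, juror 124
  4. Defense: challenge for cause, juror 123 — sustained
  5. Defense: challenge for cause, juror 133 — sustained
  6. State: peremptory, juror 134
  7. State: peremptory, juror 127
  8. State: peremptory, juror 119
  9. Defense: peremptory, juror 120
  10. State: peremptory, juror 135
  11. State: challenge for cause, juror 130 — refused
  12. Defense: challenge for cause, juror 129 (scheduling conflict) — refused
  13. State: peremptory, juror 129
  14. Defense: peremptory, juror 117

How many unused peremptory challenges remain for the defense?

6

Defense allotment: 9 base + 1 × 1 alternate = 10.
Defense peremptories used: #118, #124, #120, #117 — 4 (for-cause on #123, #133, #129 don't count).
Remaining: 10 − 4 = 6.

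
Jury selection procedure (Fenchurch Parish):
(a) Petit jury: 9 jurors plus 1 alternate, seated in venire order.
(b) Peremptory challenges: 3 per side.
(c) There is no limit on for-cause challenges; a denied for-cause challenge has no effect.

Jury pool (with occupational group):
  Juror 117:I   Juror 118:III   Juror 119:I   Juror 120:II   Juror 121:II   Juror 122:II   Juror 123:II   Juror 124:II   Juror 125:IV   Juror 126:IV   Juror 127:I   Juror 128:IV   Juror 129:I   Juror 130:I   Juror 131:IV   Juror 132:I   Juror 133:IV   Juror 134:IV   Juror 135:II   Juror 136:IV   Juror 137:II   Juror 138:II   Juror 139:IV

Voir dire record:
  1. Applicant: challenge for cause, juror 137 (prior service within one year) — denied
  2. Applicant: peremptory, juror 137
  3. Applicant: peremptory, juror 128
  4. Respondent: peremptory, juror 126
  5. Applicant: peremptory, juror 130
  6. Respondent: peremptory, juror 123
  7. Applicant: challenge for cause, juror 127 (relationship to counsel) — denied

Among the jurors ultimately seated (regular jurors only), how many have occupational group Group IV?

Removed: #123, #126, #128, #130, #137.
Seated jurors 1–9: #117, #118, #119, #120, #121, #122, #124, #125, #127 (alternates #129 not counted).
Of those, in Group IV: #125 → 1.

1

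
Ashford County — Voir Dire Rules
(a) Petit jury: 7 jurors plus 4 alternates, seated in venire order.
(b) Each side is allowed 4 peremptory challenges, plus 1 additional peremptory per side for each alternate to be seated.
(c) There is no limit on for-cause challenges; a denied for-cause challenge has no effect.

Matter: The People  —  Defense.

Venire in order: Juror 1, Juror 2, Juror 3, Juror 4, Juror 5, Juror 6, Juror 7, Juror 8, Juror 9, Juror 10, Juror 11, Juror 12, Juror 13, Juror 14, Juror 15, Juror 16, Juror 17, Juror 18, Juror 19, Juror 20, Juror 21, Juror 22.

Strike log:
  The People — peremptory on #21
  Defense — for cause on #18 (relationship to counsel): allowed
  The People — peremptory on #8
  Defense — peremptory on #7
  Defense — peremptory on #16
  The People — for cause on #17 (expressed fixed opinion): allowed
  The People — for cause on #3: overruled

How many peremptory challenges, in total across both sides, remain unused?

12

The People allotment: 4 base + 1 × 4 alternates = 8. Defense allotment: 4 base + 1 × 4 alternates = 8.
The People peremptories used: #21, #8 — 2 (for-cause on #17, #3 don't count).
Defense peremptories used: #7, #16 — 2 (the for-cause on #18 doesn't count).
Remaining: (8 − 2) + (8 − 2) = 12.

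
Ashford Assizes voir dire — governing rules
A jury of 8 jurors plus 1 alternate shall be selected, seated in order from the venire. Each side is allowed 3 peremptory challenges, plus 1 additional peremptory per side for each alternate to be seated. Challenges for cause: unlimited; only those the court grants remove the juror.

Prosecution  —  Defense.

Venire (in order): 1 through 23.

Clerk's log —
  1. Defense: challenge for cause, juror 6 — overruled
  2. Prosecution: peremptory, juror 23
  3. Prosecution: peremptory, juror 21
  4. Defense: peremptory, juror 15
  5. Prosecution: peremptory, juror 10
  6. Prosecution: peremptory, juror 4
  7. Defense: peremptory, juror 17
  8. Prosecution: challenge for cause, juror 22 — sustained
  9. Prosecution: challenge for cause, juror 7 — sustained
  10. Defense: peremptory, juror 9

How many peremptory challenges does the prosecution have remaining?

0

Prosecution allotment: 3 base + 1 × 1 alternate = 4.
Prosecution peremptories used: #23, #21, #10, #4 — 4 (for-cause on #22, #7 don't count).
Remaining: 4 − 4 = 0.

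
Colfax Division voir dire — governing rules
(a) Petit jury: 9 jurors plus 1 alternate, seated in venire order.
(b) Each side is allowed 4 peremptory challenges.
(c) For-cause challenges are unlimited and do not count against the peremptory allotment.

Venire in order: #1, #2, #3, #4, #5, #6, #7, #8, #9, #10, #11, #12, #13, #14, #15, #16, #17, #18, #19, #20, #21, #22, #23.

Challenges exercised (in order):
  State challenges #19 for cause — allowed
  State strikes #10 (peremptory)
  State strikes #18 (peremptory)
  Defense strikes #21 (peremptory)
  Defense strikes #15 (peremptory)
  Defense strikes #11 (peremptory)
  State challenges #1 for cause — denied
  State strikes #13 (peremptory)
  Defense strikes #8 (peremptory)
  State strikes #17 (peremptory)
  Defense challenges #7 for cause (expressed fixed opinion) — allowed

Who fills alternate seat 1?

Removed: #7, #8, #10, #11, #13, #15, #17, #18, #19, #21. (#1 stays — for-cause denied.)
Seating in order: seats 1–9 → #1, #2, #3, #4, #5, #6, #9, #12, #14; alternates → #16.
So alternate 1 is #16.

16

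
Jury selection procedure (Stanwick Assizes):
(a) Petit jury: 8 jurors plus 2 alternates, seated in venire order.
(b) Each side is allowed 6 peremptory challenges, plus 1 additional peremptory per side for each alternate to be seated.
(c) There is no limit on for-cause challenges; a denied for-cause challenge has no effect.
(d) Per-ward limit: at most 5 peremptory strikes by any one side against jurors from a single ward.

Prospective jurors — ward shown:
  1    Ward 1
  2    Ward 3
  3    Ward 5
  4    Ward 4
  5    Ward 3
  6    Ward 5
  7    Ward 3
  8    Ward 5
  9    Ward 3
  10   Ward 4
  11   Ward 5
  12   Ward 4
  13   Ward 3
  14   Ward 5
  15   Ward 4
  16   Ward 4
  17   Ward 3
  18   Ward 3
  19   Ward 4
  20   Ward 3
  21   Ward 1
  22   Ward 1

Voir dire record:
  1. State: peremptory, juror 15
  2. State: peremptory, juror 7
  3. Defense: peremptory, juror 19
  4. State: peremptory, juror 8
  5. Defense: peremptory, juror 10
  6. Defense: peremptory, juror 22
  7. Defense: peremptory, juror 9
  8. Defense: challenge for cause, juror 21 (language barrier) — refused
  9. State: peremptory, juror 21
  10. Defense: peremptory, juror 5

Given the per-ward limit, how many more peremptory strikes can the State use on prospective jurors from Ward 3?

State peremptories so far: #15, #7, #8, #21 — 4 of 8 used, 4 left overall.
Against Ward 3: #7 — 1 used; per-ward cap 5 leaves 4.
Binding limit: min(4, 4) = 4.

4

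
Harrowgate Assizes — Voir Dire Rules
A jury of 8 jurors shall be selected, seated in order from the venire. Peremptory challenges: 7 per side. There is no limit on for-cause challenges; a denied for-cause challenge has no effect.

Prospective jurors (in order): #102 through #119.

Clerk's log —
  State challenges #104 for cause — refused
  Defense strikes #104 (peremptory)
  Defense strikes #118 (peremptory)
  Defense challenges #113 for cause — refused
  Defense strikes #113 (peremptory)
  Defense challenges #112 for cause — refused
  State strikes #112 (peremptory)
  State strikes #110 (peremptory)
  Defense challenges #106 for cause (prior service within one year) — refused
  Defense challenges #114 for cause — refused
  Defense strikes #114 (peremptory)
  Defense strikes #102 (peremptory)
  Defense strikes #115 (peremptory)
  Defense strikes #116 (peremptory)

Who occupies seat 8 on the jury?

117

Removed: #102, #104, #110, #112, #113, #114, #115, #116, #118. (#106 stays — for-cause denied.)
Seating in order: seats 1–8 → #103, #105, #106, #107, #108, #109, #111, #117.
So seat 8 is #117.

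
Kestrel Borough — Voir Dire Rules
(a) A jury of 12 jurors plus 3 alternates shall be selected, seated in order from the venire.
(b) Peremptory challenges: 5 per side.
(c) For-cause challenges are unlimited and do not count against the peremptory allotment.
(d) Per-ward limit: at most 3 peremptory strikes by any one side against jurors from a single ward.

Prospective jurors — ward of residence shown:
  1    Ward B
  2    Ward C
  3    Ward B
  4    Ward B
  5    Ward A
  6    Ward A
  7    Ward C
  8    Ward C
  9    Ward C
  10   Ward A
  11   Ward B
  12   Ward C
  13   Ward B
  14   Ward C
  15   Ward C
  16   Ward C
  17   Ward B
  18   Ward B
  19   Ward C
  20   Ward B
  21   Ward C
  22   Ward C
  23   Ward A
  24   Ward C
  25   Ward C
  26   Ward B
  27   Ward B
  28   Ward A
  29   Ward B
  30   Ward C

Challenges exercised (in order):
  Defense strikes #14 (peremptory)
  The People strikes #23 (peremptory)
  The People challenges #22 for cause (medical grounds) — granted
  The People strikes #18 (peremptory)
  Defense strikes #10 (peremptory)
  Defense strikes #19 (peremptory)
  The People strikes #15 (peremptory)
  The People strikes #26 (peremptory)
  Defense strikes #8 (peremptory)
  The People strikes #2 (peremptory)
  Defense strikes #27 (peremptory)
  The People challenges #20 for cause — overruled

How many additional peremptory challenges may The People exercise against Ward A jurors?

0

The People peremptories so far: #23, #18, #15, #26, #2 — 5 of 5 used, 0 left overall.
Against Ward A: #23 — 1 used; per-ward cap 3 leaves 2.
Binding limit: min(0, 2) = 0.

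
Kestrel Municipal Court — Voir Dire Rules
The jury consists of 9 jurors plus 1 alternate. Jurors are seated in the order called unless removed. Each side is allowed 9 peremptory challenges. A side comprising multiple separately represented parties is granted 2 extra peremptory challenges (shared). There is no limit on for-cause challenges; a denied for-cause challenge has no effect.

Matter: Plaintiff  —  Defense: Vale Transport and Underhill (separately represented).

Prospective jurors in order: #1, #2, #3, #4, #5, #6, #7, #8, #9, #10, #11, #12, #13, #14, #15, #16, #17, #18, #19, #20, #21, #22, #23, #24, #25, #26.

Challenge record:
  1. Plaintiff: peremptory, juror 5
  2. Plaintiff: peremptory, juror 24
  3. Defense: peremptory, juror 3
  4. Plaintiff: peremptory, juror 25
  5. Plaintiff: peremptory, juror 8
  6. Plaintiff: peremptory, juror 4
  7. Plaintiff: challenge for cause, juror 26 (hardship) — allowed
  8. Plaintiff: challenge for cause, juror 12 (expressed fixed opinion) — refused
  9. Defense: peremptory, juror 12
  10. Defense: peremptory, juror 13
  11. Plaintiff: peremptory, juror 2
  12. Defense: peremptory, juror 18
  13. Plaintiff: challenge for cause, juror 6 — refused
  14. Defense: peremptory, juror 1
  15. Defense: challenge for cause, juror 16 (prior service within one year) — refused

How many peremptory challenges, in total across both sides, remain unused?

Plaintiff allotment: 9. Defense allotment: 9 base + 2 multi-party = 11.
Plaintiff peremptories used: #5, #24, #25, #8, #4, #2 — 6 (for-cause on #26, #12, #6 don't count).
Defense peremptories used: #3, #12, #13, #18, #1 — 5 (the for-cause on #16 doesn't count).
Remaining: (9 − 6) + (11 − 5) = 9.

9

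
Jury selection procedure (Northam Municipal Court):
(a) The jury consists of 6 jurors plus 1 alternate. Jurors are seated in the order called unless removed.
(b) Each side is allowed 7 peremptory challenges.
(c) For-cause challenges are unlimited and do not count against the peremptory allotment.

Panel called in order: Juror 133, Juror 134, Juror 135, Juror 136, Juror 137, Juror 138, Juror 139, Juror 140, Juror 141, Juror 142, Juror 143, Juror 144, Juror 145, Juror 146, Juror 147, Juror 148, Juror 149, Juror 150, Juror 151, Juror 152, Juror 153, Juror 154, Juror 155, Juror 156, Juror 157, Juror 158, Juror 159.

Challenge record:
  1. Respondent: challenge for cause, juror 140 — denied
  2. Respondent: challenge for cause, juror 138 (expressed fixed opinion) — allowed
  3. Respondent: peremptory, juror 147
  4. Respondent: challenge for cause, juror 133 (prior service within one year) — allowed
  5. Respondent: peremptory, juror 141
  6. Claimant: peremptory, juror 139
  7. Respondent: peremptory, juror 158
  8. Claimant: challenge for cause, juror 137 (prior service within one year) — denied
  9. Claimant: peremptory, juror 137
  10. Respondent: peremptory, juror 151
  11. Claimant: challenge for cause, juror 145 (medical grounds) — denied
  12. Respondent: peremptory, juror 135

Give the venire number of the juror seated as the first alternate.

Removed: #133, #135, #137, #138, #139, #141, #147, #151, #158. (#140, #145 stay — for-cause denied.)
Filling seats in venire order through position 7: #134, #136, #140, #142, #143, #144, #145.
So alternate 1 is #145.

145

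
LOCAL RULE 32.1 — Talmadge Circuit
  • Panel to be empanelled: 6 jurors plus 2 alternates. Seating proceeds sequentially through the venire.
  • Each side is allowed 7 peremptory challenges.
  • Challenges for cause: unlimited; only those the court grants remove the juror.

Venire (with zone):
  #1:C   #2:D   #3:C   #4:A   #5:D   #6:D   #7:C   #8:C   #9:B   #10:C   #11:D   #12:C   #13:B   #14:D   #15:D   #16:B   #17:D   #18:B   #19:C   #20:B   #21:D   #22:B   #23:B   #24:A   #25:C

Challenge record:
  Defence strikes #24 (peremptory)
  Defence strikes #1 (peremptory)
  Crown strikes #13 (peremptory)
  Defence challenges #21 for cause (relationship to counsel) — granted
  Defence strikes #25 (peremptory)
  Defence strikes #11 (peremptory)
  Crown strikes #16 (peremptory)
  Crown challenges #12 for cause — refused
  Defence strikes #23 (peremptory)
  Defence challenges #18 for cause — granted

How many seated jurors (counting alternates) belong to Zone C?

Removed: #1, #11, #13, #16, #18, #21, #23, #24, #25.
Seated (8 incl. alternates): #2, #3, #4, #5, #6, #7, #8, #9.
Of those, in Zone C: #3, #7, #8 → 3.

3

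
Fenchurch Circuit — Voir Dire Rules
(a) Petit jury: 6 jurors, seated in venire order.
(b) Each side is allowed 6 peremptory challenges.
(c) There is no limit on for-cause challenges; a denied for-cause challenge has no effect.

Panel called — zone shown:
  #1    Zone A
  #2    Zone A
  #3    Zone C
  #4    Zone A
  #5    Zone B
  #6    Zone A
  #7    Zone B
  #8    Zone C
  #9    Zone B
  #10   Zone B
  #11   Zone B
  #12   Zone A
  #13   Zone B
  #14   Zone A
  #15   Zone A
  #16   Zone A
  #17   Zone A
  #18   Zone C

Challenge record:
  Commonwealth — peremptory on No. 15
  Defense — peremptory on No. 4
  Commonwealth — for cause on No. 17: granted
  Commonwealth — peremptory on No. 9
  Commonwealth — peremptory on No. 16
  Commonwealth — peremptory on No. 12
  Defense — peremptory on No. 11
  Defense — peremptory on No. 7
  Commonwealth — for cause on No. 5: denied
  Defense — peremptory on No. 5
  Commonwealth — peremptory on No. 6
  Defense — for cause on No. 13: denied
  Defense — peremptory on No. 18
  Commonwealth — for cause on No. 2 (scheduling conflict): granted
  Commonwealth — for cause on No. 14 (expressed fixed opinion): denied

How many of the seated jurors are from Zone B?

2

Removed: #2, #4, #5, #6, #7, #9, #11, #12, #15, #16, #17, #18.
Seated jurors 1–6: #1, #3, #8, #10, #13, #14.
Of those, in Zone B: #10, #13 → 2.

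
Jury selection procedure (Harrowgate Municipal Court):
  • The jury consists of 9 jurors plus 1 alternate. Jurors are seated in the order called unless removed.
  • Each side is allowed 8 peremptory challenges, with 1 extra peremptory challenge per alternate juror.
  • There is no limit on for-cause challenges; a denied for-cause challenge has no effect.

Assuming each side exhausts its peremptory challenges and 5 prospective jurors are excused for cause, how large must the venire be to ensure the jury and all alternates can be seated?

33

Seats to fill: 9 + 1 alternates = 10.
Peremptories: 8 + 1×1 = 9 per side × 2 sides = 18.
For-cause removals: 5.
Minimum venire: 10 + 18 + 5 = 33.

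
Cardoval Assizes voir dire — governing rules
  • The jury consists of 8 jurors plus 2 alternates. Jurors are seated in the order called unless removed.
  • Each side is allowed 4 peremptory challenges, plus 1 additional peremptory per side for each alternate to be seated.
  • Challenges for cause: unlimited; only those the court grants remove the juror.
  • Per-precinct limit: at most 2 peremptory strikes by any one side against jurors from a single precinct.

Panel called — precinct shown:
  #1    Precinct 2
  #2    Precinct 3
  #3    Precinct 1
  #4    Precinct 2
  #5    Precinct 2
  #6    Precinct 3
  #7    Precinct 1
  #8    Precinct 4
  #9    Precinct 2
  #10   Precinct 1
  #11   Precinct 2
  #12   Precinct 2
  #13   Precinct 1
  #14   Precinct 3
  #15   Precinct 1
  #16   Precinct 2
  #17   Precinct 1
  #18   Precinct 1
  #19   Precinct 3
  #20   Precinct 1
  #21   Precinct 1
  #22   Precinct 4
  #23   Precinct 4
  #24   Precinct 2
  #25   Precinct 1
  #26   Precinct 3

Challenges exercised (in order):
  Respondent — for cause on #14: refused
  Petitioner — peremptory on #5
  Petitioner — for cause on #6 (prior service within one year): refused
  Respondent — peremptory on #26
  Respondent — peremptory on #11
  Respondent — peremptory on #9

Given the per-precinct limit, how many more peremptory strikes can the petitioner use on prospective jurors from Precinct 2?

1

Petitioner peremptories so far: #5 — 1 of 6 used, 5 left overall.
Against Precinct 2: #5 — 1 used; per-precinct cap 2 leaves 1.
Binding limit: min(5, 1) = 1.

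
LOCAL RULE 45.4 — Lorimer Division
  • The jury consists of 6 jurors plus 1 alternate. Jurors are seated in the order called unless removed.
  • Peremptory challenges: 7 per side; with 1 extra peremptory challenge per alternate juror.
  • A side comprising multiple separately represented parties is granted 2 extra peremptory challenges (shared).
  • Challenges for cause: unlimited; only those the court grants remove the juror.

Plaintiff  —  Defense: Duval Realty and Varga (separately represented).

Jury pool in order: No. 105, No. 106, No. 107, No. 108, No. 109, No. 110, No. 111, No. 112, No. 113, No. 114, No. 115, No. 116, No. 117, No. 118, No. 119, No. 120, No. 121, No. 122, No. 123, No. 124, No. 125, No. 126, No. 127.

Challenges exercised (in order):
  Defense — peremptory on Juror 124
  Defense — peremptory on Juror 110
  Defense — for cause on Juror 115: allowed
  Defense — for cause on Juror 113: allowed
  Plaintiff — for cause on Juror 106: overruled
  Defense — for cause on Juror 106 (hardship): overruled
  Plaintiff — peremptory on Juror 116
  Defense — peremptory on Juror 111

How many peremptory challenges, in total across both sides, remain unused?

Plaintiff allotment: 7 base + 1 × 1 alternate = 8. Defense allotment: 7 base + 1 × 1 alternate + 2 multi-party = 10.
Plaintiff peremptories used: #116 — 1 (the for-cause on #106 doesn't count).
Defense peremptories used: #124, #110, #111 — 3 (for-cause on #115, #113, #106 don't count).
Remaining: (8 − 1) + (10 − 3) = 14.

14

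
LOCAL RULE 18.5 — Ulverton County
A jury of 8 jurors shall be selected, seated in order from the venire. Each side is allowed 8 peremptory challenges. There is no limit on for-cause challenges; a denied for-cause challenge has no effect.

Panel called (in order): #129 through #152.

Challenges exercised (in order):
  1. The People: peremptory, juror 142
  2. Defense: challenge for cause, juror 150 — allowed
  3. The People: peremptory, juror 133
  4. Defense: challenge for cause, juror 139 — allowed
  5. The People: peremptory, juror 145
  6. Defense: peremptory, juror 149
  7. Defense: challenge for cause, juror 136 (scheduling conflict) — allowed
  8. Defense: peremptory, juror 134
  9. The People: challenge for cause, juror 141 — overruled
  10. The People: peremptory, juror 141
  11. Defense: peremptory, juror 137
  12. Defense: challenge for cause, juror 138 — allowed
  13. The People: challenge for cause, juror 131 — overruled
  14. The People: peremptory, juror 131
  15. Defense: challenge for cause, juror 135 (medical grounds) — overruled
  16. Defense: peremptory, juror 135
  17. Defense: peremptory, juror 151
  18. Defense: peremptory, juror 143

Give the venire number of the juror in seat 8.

148

Removed: #131, #133, #134, #135, #136, #137, #138, #139, #141, #142, #143, #145, #149, #150, #151.
Seating in order: seats 1–8 → #129, #130, #132, #140, #144, #146, #147, #148.
So seat 8 is #148.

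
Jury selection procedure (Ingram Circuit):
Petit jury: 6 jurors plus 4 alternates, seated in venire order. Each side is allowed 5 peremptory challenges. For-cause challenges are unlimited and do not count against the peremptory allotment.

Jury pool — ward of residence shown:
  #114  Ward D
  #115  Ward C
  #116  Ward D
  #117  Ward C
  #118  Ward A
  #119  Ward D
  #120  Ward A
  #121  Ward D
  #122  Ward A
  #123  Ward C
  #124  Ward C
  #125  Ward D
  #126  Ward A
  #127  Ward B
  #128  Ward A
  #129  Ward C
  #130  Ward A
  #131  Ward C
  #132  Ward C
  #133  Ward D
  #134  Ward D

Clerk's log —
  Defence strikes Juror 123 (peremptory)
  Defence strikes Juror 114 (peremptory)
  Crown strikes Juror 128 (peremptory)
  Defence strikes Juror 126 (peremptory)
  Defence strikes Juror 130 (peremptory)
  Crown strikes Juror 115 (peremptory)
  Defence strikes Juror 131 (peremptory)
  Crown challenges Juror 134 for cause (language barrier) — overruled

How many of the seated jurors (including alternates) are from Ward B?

1

Removed: #114, #115, #123, #126, #128, #130, #131.
Seated (10 incl. alternates): #116, #117, #118, #119, #120, #121, #122, #124, #125, #127.
Of those, in Ward B: #127 → 1.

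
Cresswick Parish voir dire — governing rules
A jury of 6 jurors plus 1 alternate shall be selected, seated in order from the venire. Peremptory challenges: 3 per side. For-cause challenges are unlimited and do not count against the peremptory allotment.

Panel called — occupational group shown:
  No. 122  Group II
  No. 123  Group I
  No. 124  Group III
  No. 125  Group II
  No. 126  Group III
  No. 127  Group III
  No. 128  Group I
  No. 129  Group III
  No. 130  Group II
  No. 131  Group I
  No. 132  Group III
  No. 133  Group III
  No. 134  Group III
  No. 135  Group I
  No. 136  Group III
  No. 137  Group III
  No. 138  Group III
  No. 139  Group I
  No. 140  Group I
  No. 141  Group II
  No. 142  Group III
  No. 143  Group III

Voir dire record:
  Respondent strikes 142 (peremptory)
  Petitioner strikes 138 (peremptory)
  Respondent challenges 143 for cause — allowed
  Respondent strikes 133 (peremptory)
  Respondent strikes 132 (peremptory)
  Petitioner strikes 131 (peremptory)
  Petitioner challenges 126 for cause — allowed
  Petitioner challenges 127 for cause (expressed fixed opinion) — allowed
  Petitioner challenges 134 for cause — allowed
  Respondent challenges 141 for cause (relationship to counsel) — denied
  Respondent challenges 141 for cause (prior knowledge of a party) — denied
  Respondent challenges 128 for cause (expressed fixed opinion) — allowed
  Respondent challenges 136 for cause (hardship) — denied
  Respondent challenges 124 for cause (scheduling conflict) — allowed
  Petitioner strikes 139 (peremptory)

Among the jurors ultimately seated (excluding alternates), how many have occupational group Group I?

2

Removed: #124, #126, #127, #128, #131, #132, #133, #134, #138, #139, #142, #143.
Seated jurors 1–6: #122, #123, #125, #129, #130, #135 (alternates #136 not counted).
Of those, in Group I: #123, #135 → 2.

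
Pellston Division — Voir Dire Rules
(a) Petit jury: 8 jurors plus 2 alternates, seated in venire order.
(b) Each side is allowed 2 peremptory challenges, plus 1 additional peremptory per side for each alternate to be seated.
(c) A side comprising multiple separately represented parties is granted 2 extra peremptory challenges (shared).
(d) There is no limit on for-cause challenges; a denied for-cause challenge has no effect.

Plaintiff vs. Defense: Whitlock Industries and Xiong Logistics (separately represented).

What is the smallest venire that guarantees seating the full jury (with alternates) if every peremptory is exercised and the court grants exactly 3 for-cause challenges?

23

Seats to fill: 8 + 2 alternates = 10.
Peremptories — Plaintiff: 2 + 1×2 = 4; Defense: 2 + 1×2 + 2 = 6; total 10.
For-cause removals: 3.
Minimum venire: 10 + 10 + 3 = 23.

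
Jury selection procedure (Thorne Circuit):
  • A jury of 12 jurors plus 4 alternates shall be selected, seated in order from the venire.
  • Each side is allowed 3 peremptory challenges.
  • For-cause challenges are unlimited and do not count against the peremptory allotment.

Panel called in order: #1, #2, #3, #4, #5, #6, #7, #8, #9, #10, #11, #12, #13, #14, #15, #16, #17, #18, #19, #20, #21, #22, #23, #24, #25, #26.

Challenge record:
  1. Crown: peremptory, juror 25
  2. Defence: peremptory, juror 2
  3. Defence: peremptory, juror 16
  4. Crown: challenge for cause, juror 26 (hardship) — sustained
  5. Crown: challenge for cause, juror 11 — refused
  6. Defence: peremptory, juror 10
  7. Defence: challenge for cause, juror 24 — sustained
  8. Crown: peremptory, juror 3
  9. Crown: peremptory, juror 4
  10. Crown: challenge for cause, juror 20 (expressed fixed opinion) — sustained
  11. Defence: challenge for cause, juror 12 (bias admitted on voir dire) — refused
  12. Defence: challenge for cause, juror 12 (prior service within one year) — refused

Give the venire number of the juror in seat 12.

Removed: #2, #3, #4, #10, #16, #20, #24, #25, #26. (#11, #12 stay — for-cause denied.)
Filling seats in venire order through position 12: #1, #5, #6, #7, #8, #9, #11, #12, #13, #14, #15, #17.
So seat 12 is #17.

17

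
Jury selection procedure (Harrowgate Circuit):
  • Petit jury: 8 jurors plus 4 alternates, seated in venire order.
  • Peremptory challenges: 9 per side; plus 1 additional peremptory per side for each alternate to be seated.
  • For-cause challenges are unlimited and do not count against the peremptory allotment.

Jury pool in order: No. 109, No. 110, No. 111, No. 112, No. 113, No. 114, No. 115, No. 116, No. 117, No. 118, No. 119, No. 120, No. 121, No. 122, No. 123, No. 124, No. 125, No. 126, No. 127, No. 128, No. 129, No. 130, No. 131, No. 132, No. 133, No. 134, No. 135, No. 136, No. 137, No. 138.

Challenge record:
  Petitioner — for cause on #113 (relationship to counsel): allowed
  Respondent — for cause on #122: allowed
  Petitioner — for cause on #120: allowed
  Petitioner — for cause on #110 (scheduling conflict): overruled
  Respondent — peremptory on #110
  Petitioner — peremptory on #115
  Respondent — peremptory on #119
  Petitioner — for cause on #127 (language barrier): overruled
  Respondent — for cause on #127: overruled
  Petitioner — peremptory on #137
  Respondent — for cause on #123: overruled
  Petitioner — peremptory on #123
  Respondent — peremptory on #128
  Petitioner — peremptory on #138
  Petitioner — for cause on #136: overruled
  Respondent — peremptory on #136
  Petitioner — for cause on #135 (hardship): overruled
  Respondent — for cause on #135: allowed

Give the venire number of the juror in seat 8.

121

Removed: #110, #113, #115, #119, #120, #122, #123, #128, #135, #136, #137, #138. (#127 stays — for-cause denied.)
Seating in order: seats 1–8 → #109, #111, #112, #114, #116, #117, #118, #121; alternates → #124, #125, #126, #127.
So seat 8 is #121.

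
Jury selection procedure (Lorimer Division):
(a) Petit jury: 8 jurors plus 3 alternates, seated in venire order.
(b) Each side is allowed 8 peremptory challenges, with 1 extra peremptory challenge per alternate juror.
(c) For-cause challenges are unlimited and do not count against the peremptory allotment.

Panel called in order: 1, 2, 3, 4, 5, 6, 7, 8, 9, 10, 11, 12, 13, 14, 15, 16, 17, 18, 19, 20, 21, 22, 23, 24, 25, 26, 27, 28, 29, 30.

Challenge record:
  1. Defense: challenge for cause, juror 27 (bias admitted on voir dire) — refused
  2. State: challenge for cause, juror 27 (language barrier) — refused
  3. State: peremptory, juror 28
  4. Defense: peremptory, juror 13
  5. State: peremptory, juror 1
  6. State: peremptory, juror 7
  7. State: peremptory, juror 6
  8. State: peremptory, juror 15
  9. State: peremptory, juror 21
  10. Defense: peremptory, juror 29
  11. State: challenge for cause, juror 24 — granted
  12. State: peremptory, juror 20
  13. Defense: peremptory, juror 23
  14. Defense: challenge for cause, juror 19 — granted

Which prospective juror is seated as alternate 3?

Removed: #1, #6, #7, #13, #15, #19, #20, #21, #23, #24, #28, #29. (#27 stays — for-cause denied.)
Seating in order: seats 1–8 → #2, #3, #4, #5, #8, #9, #10, #11; alternates → #12, #14, #16.
So alternate 3 is #16.

16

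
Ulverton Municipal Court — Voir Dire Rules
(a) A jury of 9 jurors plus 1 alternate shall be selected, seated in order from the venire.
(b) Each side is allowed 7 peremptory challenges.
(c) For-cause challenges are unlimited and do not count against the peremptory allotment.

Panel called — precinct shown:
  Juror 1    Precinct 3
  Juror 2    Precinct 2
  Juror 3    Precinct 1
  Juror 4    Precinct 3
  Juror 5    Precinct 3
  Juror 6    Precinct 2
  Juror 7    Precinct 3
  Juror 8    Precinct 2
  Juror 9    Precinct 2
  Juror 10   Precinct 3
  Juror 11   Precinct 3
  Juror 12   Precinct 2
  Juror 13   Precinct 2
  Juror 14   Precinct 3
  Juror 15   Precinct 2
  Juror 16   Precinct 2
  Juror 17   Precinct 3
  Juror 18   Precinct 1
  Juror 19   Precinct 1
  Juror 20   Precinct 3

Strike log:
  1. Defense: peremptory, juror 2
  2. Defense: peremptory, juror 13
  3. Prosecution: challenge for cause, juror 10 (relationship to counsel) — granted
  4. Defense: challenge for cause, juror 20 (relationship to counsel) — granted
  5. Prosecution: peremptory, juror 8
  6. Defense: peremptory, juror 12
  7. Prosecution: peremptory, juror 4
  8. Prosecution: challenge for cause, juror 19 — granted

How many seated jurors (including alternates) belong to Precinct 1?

1

Removed: #2, #4, #8, #10, #12, #13, #19, #20.
Seated (10 incl. alternates): #1, #3, #5, #6, #7, #9, #11, #14, #15, #16.
Of those, in Precinct 1: #3 → 1.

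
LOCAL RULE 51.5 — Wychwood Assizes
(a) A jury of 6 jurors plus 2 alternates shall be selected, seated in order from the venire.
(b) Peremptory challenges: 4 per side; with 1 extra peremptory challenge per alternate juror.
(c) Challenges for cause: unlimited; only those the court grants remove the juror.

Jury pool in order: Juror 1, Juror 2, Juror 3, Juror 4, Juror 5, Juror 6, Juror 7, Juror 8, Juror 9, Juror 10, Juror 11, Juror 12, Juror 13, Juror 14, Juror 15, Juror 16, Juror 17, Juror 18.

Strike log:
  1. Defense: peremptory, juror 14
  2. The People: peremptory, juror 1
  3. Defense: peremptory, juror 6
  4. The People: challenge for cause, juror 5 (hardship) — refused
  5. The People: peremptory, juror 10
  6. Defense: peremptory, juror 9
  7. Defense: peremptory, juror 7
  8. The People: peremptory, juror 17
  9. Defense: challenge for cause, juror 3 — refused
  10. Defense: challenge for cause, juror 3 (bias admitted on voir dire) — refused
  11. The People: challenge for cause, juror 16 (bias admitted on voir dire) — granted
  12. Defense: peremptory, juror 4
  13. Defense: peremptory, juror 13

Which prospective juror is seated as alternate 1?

15

Removed: #1, #4, #6, #7, #9, #10, #13, #14, #16, #17. (#3, #5 stay — for-cause denied.)
Filling seats in venire order through position 7: #2, #3, #5, #8, #11, #12, #15.
So alternate 1 is #15.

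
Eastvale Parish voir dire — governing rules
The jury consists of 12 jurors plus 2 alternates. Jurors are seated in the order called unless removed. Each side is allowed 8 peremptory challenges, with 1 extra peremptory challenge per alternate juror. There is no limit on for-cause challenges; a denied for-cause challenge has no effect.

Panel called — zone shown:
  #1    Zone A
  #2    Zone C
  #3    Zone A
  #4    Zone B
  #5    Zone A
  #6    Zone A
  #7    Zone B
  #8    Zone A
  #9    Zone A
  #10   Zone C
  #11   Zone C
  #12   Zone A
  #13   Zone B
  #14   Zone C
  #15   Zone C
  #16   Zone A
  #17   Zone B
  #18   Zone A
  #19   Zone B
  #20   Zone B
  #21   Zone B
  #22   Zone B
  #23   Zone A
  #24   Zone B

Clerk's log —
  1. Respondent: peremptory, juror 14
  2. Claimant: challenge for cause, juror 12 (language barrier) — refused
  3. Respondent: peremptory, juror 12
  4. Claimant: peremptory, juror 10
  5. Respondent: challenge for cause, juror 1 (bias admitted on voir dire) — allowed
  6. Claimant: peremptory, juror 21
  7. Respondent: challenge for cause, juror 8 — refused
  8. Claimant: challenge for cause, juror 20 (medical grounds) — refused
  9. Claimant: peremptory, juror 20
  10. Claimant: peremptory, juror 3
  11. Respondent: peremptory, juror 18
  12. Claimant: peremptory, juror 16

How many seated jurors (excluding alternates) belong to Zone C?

3

Removed: #1, #3, #10, #12, #14, #16, #18, #20, #21.
Seated jurors 1–12: #2, #4, #5, #6, #7, #8, #9, #11, #13, #15, #17, #19 (alternates #22, #23 not counted).
Of those, in Zone C: #2, #11, #15 → 3.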